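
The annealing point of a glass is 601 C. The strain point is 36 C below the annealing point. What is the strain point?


Strain point = annealing point - difference:
  T_strain = 601 - 36 = 565 C

565 C


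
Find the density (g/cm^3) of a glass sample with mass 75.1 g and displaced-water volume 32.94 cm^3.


Use the definition of density:
  rho = mass / volume
  rho = 75.1 / 32.94 = 2.28 g/cm^3

2.28 g/cm^3


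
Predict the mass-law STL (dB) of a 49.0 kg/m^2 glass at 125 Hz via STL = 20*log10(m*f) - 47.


Mass law: STL = 20 * log10(m * f) - 47
  m * f = 49.0 * 125 = 6125
  log10(6125) = 3.78711
  STL = 20 * 3.78711 - 47 = 75.7422 - 47 = 28.7 dB

28.7 dB


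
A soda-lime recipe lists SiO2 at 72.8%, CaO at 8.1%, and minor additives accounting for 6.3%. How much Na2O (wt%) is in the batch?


Pieces sum to 100%:
  Na2O = 100 - (SiO2 + CaO + others)
  Na2O = 100 - (72.8 + 8.1 + 6.3) = 12.8%

12.8%


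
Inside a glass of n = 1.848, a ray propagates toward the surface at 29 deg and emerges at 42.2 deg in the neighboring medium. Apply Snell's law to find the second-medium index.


Apply Snell's law: n1 * sin(theta1) = n2 * sin(theta2)
  n2 = n1 * sin(theta1) / sin(theta2)
  sin(29) = 0.48481
  sin(42.2) = 0.671721
  n2 = 1.848 * 0.48481 / 0.671721 = 1.3338

1.3338


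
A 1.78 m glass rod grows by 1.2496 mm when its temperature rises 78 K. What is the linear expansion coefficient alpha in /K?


Rearrange dL = alpha * L0 * dT for alpha:
  alpha = dL / (L0 * dT)
  alpha = (1.2496 / 1000) / (1.78 * 78) = 0.000009 /K = 9 x 10^-6 /K

9 x 10^-6 /K


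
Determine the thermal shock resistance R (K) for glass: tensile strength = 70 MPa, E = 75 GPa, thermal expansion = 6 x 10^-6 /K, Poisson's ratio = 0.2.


Thermal shock resistance: R = sigma * (1 - nu) / (E * alpha)
  Numerator = 70 * (1 - 0.2) = 56.0
  Denominator = 75 * 1000 * (6 x 10^-6) = 0.45
  R = 56.0 / 0.45 = 124.4 K

124.4 K


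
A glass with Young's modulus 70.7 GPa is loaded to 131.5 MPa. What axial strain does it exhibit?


Rearrange E = sigma / epsilon:
  epsilon = sigma / E
  E (MPa) = 70.7 * 1000 = 70700
  epsilon = 131.5 / 70700 = 0.00186

0.00186


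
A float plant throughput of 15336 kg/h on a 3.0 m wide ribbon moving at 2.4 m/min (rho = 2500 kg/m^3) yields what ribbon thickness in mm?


Ribbon cross-section from mass balance:
  Volume rate = throughput / density = 15336 / 2500 = 6.1344 m^3/h
  thickness = volume rate / (speed * 60 * width), i.e.
  thickness = throughput / (60 * speed * width * density) * 1000
  thickness = 15336 / (60 * 2.4 * 3.0 * 2500) * 1000 = 14.2 mm

14.2 mm


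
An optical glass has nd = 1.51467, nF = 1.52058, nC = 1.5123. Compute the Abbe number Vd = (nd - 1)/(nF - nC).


Abbe number formula: Vd = (nd - 1) / (nF - nC)
  nd - 1 = 1.51467 - 1 = 0.51467
  nF - nC = 1.52058 - 1.5123 = 0.00828
  Vd = 0.51467 / 0.00828 = 62.16

62.16


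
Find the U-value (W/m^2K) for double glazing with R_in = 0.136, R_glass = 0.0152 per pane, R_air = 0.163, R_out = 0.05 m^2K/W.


Total thermal resistance (series):
  R_total = R_in + R_glass + R_air + R_glass + R_out
  R_total = 0.136 + 0.0152 + 0.163 + 0.0152 + 0.05 = 0.3794 m^2K/W
U-value = 1 / R_total = 1 / 0.3794 = 2.636 W/m^2K

2.636 W/m^2K


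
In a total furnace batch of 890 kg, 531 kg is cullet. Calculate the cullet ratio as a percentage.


Cullet ratio = (cullet mass / total batch mass) * 100
  Ratio = 531 / 890 * 100 = 59.66%

59.66%


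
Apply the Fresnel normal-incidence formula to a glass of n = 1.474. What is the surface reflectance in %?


Fresnel reflectance at normal incidence:
  R = ((n - 1)/(n + 1))^2
  (n - 1)/(n + 1) = (1.474 - 1)/(1.474 + 1) = 0.191593
  R = 0.191593^2 = 0.0367079
  R(%) = 0.0367079 * 100 = 3.671%

3.671%


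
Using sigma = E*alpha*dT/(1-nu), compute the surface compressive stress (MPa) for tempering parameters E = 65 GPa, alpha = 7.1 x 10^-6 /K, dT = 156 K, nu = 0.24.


Tempering stress: sigma = E * alpha * dT / (1 - nu)
  E (MPa) = 65 * 1000 = 65000
  Numerator = 65000 * (7.1 x 10^-6) * 156 = 71.994
  Denominator = 1 - 0.24 = 0.76
  sigma = 71.994 / 0.76 = 94.7 MPa

94.7 MPa


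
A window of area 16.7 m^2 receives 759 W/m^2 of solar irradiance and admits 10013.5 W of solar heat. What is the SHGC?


Rearrange Q = Area * SHGC * Irradiance:
  SHGC = Q / (Area * Irradiance)
  SHGC = 10013.5 / (16.7 * 759) = 0.79

0.79


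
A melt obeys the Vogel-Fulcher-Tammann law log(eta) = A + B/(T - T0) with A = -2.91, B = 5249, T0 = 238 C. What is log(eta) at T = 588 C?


VFT equation: log(eta) = A + B / (T - T0)
  T - T0 = 588 - 238 = 350
  B / (T - T0) = 5249 / 350 = 14.997
  log(eta) = -2.91 + 14.997 = 12.087

12.087


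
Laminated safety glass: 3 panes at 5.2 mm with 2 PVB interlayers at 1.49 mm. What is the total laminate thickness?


Total thickness = glass contribution + PVB contribution
  Glass: 3 * 5.2 = 15.6 mm
  PVB: 2 * 1.49 = 2.98 mm
  Total = 15.6 + 2.98 = 18.58 mm

18.58 mm


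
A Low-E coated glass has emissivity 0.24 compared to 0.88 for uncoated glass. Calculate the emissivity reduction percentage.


Percentage reduction = (1 - coated/uncoated) * 100
  Ratio = 0.24 / 0.88 = 0.2727
  Reduction = (1 - 0.2727) * 100 = 72.7%

72.7%


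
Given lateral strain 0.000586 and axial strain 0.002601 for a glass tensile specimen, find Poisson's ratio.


Poisson's ratio: nu = lateral strain / axial strain
  nu = 0.000586 / 0.002601 = 0.2253

0.2253


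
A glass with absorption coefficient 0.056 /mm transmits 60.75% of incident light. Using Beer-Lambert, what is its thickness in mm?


Rearrange T = exp(-alpha * thickness):
  thickness = -ln(T) / alpha
  T = 60.75/100 = 0.6075
  ln(T) = -0.4984
  -ln(T) = 0.4984
  thickness = 0.4984 / 0.056 = 8.9 mm

8.9 mm


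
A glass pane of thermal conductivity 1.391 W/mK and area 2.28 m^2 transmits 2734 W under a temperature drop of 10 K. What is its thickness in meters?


Fourier's law: t = k * A * dT / Q
  t = 1.391 * 2.28 * 10 / 2734
  t = 31.7148 / 2734 = 0.0116 m

0.0116 m


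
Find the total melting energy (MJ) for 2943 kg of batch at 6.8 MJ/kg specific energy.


Total energy = mass * specific energy
  E = 2943 * 6.8 = 20012.4 MJ

20012.4 MJ


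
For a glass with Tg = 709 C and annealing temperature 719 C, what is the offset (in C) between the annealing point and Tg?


Offset = T_anneal - Tg:
  offset = 719 - 709 = 10 C

10 C


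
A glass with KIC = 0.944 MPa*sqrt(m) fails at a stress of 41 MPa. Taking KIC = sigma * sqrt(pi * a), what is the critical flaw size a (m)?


Rearrange KIC = sigma * sqrt(pi * a):
  sqrt(pi * a) = KIC / sigma
  sqrt(pi * a) = 0.944 / 41 = 0.023024
  a = (KIC / sigma)^2 / pi
  a = 0.023024^2 / pi = 0.0001687 m

0.0001687 m


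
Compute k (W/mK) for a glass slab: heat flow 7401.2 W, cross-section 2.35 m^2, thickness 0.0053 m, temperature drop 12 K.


Fourier's law rearranged: k = Q * t / (A * dT)
  Numerator = 7401.2 * 0.0053 = 39.22636
  Denominator = 2.35 * 12 = 28.2
  k = 39.22636 / 28.2 = 1.391 W/mK

1.391 W/mK


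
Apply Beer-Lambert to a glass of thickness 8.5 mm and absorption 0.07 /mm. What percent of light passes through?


Beer-Lambert law: T = exp(-alpha * thickness)
  exponent = -0.07 * 8.5 = -0.595
  T = exp(-0.595) = 0.5516
  Percentage = 0.5516 * 100 = 55.16%

55.16%


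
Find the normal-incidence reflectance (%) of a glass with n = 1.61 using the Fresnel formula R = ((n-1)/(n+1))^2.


Fresnel reflectance at normal incidence:
  R = ((n - 1)/(n + 1))^2
  (n - 1)/(n + 1) = (1.61 - 1)/(1.61 + 1) = 0.233716
  R = 0.233716^2 = 0.0546232
  R(%) = 0.0546232 * 100 = 5.462%

5.462%


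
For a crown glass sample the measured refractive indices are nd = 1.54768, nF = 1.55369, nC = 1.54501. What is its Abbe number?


Abbe number formula: Vd = (nd - 1) / (nF - nC)
  nd - 1 = 1.54768 - 1 = 0.54768
  nF - nC = 1.55369 - 1.54501 = 0.00868
  Vd = 0.54768 / 0.00868 = 63.1

63.1


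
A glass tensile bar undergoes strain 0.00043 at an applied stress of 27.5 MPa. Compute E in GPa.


Young's modulus: E = stress / strain
  E = 27.5 MPa / 0.00043 = 63953.49 MPa
Convert to GPa: 63953.49 / 1000 = 63.95 GPa

63.95 GPa


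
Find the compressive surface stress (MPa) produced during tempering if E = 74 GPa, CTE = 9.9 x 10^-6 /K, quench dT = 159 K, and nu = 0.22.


Tempering stress: sigma = E * alpha * dT / (1 - nu)
  E (MPa) = 74 * 1000 = 74000
  Numerator = 74000 * (9.9 x 10^-6) * 159 = 116.4834
  Denominator = 1 - 0.22 = 0.78
  sigma = 116.4834 / 0.78 = 149.3 MPa

149.3 MPa


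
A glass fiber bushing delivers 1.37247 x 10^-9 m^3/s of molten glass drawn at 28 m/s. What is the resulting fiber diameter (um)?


Cross-sectional area from continuity:
  A = Q / v = 1.37247 x 10^-9 / 28 = 4.901679 x 10^-11 m^2
Diameter from circular cross-section:
  d = sqrt(4A / pi) * 10^6 (m -> um)
  d = sqrt(4 * 4.901679 x 10^-11 / pi) * 10^6 = 7.9 um

7.9 um


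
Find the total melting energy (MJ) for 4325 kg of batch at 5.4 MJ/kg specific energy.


Total energy = mass * specific energy
  E = 4325 * 5.4 = 23355 MJ

23355 MJ


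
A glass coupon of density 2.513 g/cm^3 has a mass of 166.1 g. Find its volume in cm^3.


Rearrange rho = m / V:
  V = m / rho
  V = 166.1 / 2.513 = 66.096 cm^3

66.096 cm^3


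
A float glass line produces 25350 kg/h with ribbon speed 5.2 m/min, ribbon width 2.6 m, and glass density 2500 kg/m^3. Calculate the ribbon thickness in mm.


Ribbon cross-section from mass balance:
  Volume rate = throughput / density = 25350 / 2500 = 10.14 m^3/h
  thickness = volume rate / (speed * 60 * width), i.e.
  thickness = throughput / (60 * speed * width * density) * 1000
  thickness = 25350 / (60 * 5.2 * 2.6 * 2500) * 1000 = 12.5 mm

12.5 mm


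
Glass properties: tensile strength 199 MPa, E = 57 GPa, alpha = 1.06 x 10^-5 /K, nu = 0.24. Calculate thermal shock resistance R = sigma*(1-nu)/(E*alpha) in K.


Thermal shock resistance: R = sigma * (1 - nu) / (E * alpha)
  Numerator = 199 * (1 - 0.24) = 151.24
  Denominator = 57 * 1000 * (1.06 x 10^-5) = 0.6042
  R = 151.24 / 0.6042 = 250.3 K

250.3 K


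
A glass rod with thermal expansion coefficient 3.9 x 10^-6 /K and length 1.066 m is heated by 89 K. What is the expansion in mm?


Thermal expansion formula: dL = alpha * L0 * dT
  dL = (3.9 x 10^-6) * 1.066 * 89 = 0.00037001 m
Convert to mm: 0.00037001 * 1000 = 0.37 mm

0.37 mm


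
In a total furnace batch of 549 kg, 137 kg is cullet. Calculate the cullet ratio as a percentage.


Cullet ratio = (cullet mass / total batch mass) * 100
  Ratio = 137 / 549 * 100 = 24.95%

24.95%


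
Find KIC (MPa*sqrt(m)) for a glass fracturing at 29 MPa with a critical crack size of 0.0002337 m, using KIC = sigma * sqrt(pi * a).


Fracture toughness: KIC = sigma * sqrt(pi * a)
  pi * a = pi * 0.0002337 = 0.00073419
  sqrt(pi * a) = 0.027096
  KIC = 29 * 0.027096 = 0.786 MPa*sqrt(m)

0.786 MPa*sqrt(m)


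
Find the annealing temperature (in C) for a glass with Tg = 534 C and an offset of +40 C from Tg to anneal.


The annealing temperature is Tg plus the offset:
  T_anneal = 534 + 40 = 574 C

574 C


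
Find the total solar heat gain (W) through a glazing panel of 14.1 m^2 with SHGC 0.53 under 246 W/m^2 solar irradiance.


Solar heat gain: Q = Area * SHGC * Irradiance
  Q = 14.1 * 0.53 * 246 = 1838.4 W

1838.4 W


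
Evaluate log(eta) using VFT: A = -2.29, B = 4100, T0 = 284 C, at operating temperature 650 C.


VFT equation: log(eta) = A + B / (T - T0)
  T - T0 = 650 - 284 = 366
  B / (T - T0) = 4100 / 366 = 11.202
  log(eta) = -2.29 + 11.202 = 8.912

8.912


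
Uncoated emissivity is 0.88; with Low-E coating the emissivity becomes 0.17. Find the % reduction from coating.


Percentage reduction = (1 - coated/uncoated) * 100
  Ratio = 0.17 / 0.88 = 0.1932
  Reduction = (1 - 0.1932) * 100 = 80.7%

80.7%


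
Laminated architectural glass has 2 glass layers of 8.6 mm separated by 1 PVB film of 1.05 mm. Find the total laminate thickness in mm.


Total thickness = glass contribution + PVB contribution
  Glass: 2 * 8.6 = 17.2 mm
  PVB: 1 * 1.05 = 1.05 mm
  Total = 17.2 + 1.05 = 18.25 mm

18.25 mm


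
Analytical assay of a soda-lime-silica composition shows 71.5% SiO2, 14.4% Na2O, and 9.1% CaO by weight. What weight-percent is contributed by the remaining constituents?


Sum the three major oxides:
  SiO2 + Na2O + CaO = 71.5 + 14.4 + 9.1 = 95.0%
Subtract from 100%:
  Others = 100 - 95.0 = 5.0%

5.0%


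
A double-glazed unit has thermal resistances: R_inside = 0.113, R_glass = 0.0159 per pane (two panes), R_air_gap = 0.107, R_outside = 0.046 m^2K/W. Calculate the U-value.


Total thermal resistance (series):
  R_total = R_in + R_glass + R_air + R_glass + R_out
  R_total = 0.113 + 0.0159 + 0.107 + 0.0159 + 0.046 = 0.2978 m^2K/W
U-value = 1 / R_total = 1 / 0.2978 = 3.358 W/m^2K

3.358 W/m^2K


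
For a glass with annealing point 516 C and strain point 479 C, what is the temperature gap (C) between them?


Gap = T_anneal - T_strain:
  gap = 516 - 479 = 37 C

37 C


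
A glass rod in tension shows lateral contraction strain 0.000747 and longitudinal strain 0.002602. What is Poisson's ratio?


Poisson's ratio: nu = lateral strain / axial strain
  nu = 0.000747 / 0.002602 = 0.2871

0.2871


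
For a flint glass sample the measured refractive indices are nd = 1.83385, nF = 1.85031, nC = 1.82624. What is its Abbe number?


Abbe number formula: Vd = (nd - 1) / (nF - nC)
  nd - 1 = 1.83385 - 1 = 0.83385
  nF - nC = 1.85031 - 1.82624 = 0.02407
  Vd = 0.83385 / 0.02407 = 34.64

34.64


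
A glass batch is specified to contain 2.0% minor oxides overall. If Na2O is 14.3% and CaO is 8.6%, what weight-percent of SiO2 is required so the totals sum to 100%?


Known pieces sum to 100%:
  SiO2 = 100 - (others + Na2O + CaO)
  SiO2 = 100 - (2.0 + 14.3 + 8.6) = 75.1%

75.1%


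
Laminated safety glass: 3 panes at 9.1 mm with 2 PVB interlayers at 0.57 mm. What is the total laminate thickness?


Total thickness = glass contribution + PVB contribution
  Glass: 3 * 9.1 = 27.3 mm
  PVB: 2 * 0.57 = 1.14 mm
  Total = 27.3 + 1.14 = 28.44 mm

28.44 mm


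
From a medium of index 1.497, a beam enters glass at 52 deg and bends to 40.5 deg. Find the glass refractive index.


Apply Snell's law: n1 * sin(theta1) = n2 * sin(theta2)
  n2 = n1 * sin(theta1) / sin(theta2)
  sin(52) = 0.788011
  sin(40.5) = 0.649448
  n2 = 1.497 * 0.788011 / 0.649448 = 1.8164

1.8164


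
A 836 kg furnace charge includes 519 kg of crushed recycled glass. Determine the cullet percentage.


Cullet ratio = (cullet mass / total batch mass) * 100
  Ratio = 519 / 836 * 100 = 62.08%

62.08%


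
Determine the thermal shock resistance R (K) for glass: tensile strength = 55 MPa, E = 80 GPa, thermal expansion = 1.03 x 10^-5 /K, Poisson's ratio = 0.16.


Thermal shock resistance: R = sigma * (1 - nu) / (E * alpha)
  Numerator = 55 * (1 - 0.16) = 46.2
  Denominator = 80 * 1000 * (1.03 x 10^-5) = 0.824
  R = 46.2 / 0.824 = 56.1 K

56.1 K


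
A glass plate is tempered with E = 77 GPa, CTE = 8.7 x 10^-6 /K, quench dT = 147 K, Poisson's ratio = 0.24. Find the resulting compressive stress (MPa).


Tempering stress: sigma = E * alpha * dT / (1 - nu)
  E (MPa) = 77 * 1000 = 77000
  Numerator = 77000 * (8.7 x 10^-6) * 147 = 98.4753
  Denominator = 1 - 0.24 = 0.76
  sigma = 98.4753 / 0.76 = 129.6 MPa

129.6 MPa


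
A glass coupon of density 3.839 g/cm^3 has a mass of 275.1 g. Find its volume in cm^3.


Rearrange rho = m / V:
  V = m / rho
  V = 275.1 / 3.839 = 71.659 cm^3

71.659 cm^3


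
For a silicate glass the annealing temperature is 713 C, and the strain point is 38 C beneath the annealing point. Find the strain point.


Strain point = annealing point - difference:
  T_strain = 713 - 38 = 675 C

675 C


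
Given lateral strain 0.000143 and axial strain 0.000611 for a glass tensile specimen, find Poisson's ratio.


Poisson's ratio: nu = lateral strain / axial strain
  nu = 0.000143 / 0.000611 = 0.234

0.234


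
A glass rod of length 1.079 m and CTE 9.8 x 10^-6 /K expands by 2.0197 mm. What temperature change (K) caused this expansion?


Rearrange dL = alpha * L0 * dT for dT:
  dT = dL / (alpha * L0)
  dL (m) = 2.0197 / 1000 = 0.0020197
  dT = 0.0020197 / ((9.8 x 10^-6) * 1.079) = 191.0 K

191.0 K


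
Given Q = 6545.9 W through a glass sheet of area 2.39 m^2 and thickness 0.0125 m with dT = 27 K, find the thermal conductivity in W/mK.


Fourier's law rearranged: k = Q * t / (A * dT)
  Numerator = 6545.9 * 0.0125 = 81.82375
  Denominator = 2.39 * 27 = 64.53
  k = 81.82375 / 64.53 = 1.268 W/mK

1.268 W/mK


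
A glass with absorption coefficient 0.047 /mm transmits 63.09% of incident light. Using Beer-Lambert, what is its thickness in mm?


Rearrange T = exp(-alpha * thickness):
  thickness = -ln(T) / alpha
  T = 63.09/100 = 0.6309
  ln(T) = -0.46061
  -ln(T) = 0.46061
  thickness = 0.46061 / 0.047 = 9.8 mm

9.8 mm


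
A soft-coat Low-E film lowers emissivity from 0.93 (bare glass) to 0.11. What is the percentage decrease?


Percentage reduction = (1 - coated/uncoated) * 100
  Ratio = 0.11 / 0.93 = 0.1183
  Reduction = (1 - 0.1183) * 100 = 88.2%

88.2%


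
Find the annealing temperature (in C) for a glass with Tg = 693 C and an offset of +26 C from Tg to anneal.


The annealing temperature is Tg plus the offset:
  T_anneal = 693 + 26 = 719 C

719 C


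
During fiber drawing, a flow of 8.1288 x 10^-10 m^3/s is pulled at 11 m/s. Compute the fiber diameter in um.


Cross-sectional area from continuity:
  A = Q / v = 8.1288 x 10^-10 / 11 = 7.389818 x 10^-11 m^2
Diameter from circular cross-section:
  d = sqrt(4A / pi) * 10^6 (m -> um)
  d = sqrt(4 * 7.389818 x 10^-11 / pi) * 10^6 = 9.7 um

9.7 um


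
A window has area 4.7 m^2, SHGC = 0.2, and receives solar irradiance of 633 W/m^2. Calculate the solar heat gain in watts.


Solar heat gain: Q = Area * SHGC * Irradiance
  Q = 4.7 * 0.2 * 633 = 595 W

595 W


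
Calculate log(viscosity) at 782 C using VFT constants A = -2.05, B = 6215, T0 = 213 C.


VFT equation: log(eta) = A + B / (T - T0)
  T - T0 = 782 - 213 = 569
  B / (T - T0) = 6215 / 569 = 10.923
  log(eta) = -2.05 + 10.923 = 8.873

8.873


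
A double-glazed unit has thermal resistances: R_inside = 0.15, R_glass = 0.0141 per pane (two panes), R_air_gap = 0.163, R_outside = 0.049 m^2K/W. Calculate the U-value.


Total thermal resistance (series):
  R_total = R_in + R_glass + R_air + R_glass + R_out
  R_total = 0.15 + 0.0141 + 0.163 + 0.0141 + 0.049 = 0.3902 m^2K/W
U-value = 1 / R_total = 1 / 0.3902 = 2.563 W/m^2K

2.563 W/m^2K


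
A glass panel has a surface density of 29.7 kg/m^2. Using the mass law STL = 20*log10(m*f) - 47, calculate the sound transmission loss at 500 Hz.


Mass law: STL = 20 * log10(m * f) - 47
  m * f = 29.7 * 500 = 14850
  log10(14850) = 4.17173
  STL = 20 * 4.17173 - 47 = 83.4346 - 47 = 36.4 dB

36.4 dB


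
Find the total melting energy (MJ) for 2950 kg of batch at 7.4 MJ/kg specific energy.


Total energy = mass * specific energy
  E = 2950 * 7.4 = 21830 MJ

21830 MJ


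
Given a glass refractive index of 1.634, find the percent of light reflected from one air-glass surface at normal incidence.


Fresnel reflectance at normal incidence:
  R = ((n - 1)/(n + 1))^2
  (n - 1)/(n + 1) = (1.634 - 1)/(1.634 + 1) = 0.240699
  R = 0.240699^2 = 0.057936
  R(%) = 0.057936 * 100 = 5.794%

5.794%


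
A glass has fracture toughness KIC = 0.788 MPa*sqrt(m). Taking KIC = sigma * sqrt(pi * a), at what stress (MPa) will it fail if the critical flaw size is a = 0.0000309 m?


Rearrange KIC = sigma * sqrt(pi * a):
  sigma = KIC / sqrt(pi * a)
  sqrt(pi * 0.0000309) = 0.009853
  sigma = 0.788 / 0.009853 = 79.98 MPa

79.98 MPa


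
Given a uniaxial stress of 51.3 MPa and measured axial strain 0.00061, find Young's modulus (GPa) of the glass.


Young's modulus: E = stress / strain
  E = 51.3 MPa / 0.00061 = 84098.36 MPa
Convert to GPa: 84098.36 / 1000 = 84.1 GPa

84.1 GPa


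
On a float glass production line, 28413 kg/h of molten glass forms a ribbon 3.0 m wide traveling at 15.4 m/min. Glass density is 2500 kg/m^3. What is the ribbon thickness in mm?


Ribbon cross-section from mass balance:
  Volume rate = throughput / density = 28413 / 2500 = 11.3652 m^3/h
  thickness = volume rate / (speed * 60 * width), i.e.
  thickness = throughput / (60 * speed * width * density) * 1000
  thickness = 28413 / (60 * 15.4 * 3.0 * 2500) * 1000 = 4.1 mm

4.1 mm


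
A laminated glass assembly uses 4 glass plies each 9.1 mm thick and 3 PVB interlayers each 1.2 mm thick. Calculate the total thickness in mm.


Total thickness = glass contribution + PVB contribution
  Glass: 4 * 9.1 = 36.4 mm
  PVB: 3 * 1.2 = 3.6 mm
  Total = 36.4 + 3.6 = 40.0 mm

40.0 mm


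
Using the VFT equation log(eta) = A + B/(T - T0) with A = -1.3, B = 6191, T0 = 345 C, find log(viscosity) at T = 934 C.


VFT equation: log(eta) = A + B / (T - T0)
  T - T0 = 934 - 345 = 589
  B / (T - T0) = 6191 / 589 = 10.511
  log(eta) = -1.3 + 10.511 = 9.211

9.211


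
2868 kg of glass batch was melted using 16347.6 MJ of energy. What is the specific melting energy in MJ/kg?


Rearrange E = m * s for s:
  s = E / m
  s = 16347.6 / 2868 = 5.7 MJ/kg

5.7 MJ/kg


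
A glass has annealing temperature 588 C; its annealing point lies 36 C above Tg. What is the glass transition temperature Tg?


Rearrange T_anneal = Tg + offset for Tg:
  Tg = T_anneal - offset = 588 - 36 = 552 C

552 C


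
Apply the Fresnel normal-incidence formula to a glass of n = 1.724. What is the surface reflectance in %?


Fresnel reflectance at normal incidence:
  R = ((n - 1)/(n + 1))^2
  (n - 1)/(n + 1) = (1.724 - 1)/(1.724 + 1) = 0.265786
  R = 0.265786^2 = 0.0706422
  R(%) = 0.0706422 * 100 = 7.064%

7.064%


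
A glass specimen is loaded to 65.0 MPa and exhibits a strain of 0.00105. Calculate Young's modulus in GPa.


Young's modulus: E = stress / strain
  E = 65.0 MPa / 0.00105 = 61904.76 MPa
Convert to GPa: 61904.76 / 1000 = 61.9 GPa

61.9 GPa


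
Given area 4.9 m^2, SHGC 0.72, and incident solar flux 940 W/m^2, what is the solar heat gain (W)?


Solar heat gain: Q = Area * SHGC * Irradiance
  Q = 4.9 * 0.72 * 940 = 3316.3 W

3316.3 W


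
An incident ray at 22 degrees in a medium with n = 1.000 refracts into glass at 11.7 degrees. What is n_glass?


Apply Snell's law: n1 * sin(theta1) = n2 * sin(theta2)
  n2 = n1 * sin(theta1) / sin(theta2)
  sin(22) = 0.374607
  sin(11.7) = 0.202787
  n2 = 1.000 * 0.374607 / 0.202787 = 1.8473

1.8473


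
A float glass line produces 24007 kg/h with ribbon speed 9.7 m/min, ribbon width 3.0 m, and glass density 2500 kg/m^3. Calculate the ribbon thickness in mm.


Ribbon cross-section from mass balance:
  Volume rate = throughput / density = 24007 / 2500 = 9.6028 m^3/h
  thickness = volume rate / (speed * 60 * width), i.e.
  thickness = throughput / (60 * speed * width * density) * 1000
  thickness = 24007 / (60 * 9.7 * 3.0 * 2500) * 1000 = 5.5 mm

5.5 mm


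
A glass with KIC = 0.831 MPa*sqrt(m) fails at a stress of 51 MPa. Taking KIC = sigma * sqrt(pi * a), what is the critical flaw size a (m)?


Rearrange KIC = sigma * sqrt(pi * a):
  sqrt(pi * a) = KIC / sigma
  sqrt(pi * a) = 0.831 / 51 = 0.016294
  a = (KIC / sigma)^2 / pi
  a = 0.016294^2 / pi = 0.0000845 m

0.0000845 m


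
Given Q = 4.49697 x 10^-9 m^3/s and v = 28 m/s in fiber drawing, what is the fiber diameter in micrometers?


Cross-sectional area from continuity:
  A = Q / v = 4.49697 x 10^-9 / 28 = 1.606061 x 10^-10 m^2
Diameter from circular cross-section:
  d = sqrt(4A / pi) * 10^6 (m -> um)
  d = sqrt(4 * 1.606061 x 10^-10 / pi) * 10^6 = 14.3 um

14.3 um


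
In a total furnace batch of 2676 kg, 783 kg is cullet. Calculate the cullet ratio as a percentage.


Cullet ratio = (cullet mass / total batch mass) * 100
  Ratio = 783 / 2676 * 100 = 29.26%

29.26%


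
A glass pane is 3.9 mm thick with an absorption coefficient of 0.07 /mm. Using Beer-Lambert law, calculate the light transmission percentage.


Beer-Lambert law: T = exp(-alpha * thickness)
  exponent = -0.07 * 3.9 = -0.273
  T = exp(-0.273) = 0.7611
  Percentage = 0.7611 * 100 = 76.11%

76.11%


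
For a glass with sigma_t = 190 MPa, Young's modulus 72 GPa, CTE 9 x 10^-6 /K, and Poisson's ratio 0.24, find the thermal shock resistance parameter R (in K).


Thermal shock resistance: R = sigma * (1 - nu) / (E * alpha)
  Numerator = 190 * (1 - 0.24) = 144.4
  Denominator = 72 * 1000 * (9 x 10^-6) = 0.648
  R = 144.4 / 0.648 = 222.8 K

222.8 K


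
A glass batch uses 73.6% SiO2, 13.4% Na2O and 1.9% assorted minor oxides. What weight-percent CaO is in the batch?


Pieces sum to 100%:
  CaO = 100 - (SiO2 + Na2O + others)
  CaO = 100 - (73.6 + 13.4 + 1.9) = 11.1%

11.1%


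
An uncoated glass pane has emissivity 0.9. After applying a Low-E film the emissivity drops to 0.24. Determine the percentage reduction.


Percentage reduction = (1 - coated/uncoated) * 100
  Ratio = 0.24 / 0.9 = 0.2667
  Reduction = (1 - 0.2667) * 100 = 73.3%

73.3%


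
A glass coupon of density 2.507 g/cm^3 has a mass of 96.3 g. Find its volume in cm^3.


Rearrange rho = m / V:
  V = m / rho
  V = 96.3 / 2.507 = 38.412 cm^3

38.412 cm^3


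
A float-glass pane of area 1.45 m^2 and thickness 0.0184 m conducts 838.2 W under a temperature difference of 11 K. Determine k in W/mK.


Fourier's law rearranged: k = Q * t / (A * dT)
  Numerator = 838.2 * 0.0184 = 15.42288
  Denominator = 1.45 * 11 = 15.95
  k = 15.42288 / 15.95 = 0.967 W/mK

0.967 W/mK


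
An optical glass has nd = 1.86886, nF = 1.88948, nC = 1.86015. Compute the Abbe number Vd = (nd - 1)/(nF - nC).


Abbe number formula: Vd = (nd - 1) / (nF - nC)
  nd - 1 = 1.86886 - 1 = 0.86886
  nF - nC = 1.88948 - 1.86015 = 0.02933
  Vd = 0.86886 / 0.02933 = 29.62

29.62


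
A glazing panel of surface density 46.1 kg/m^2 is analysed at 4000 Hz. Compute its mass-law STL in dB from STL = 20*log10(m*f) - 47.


Mass law: STL = 20 * log10(m * f) - 47
  m * f = 46.1 * 4000 = 184400
  log10(184400) = 5.26576
  STL = 20 * 5.26576 - 47 = 105.3152 - 47 = 58.3 dB

58.3 dB


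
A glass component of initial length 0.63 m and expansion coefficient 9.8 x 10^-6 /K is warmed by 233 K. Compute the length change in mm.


Thermal expansion formula: dL = alpha * L0 * dT
  dL = (9.8 x 10^-6) * 0.63 * 233 = 0.00143854 m
Convert to mm: 0.00143854 * 1000 = 1.4385 mm

1.4385 mm


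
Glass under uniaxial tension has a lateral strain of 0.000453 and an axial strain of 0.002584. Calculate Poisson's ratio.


Poisson's ratio: nu = lateral strain / axial strain
  nu = 0.000453 / 0.002584 = 0.1753

0.1753


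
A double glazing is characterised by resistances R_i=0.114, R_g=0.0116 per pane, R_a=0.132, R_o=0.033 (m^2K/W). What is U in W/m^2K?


Total thermal resistance (series):
  R_total = R_in + R_glass + R_air + R_glass + R_out
  R_total = 0.114 + 0.0116 + 0.132 + 0.0116 + 0.033 = 0.3022 m^2K/W
U-value = 1 / R_total = 1 / 0.3022 = 3.309 W/m^2K

3.309 W/m^2K


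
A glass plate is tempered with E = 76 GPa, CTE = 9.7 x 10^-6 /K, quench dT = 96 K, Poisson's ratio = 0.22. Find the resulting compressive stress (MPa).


Tempering stress: sigma = E * alpha * dT / (1 - nu)
  E (MPa) = 76 * 1000 = 76000
  Numerator = 76000 * (9.7 x 10^-6) * 96 = 70.7712
  Denominator = 1 - 0.22 = 0.78
  sigma = 70.7712 / 0.78 = 90.7 MPa

90.7 MPa


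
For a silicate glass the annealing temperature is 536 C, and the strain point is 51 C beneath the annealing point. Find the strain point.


Strain point = annealing point - difference:
  T_strain = 536 - 51 = 485 C

485 C


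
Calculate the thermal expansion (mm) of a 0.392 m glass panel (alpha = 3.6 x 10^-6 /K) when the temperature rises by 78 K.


Thermal expansion formula: dL = alpha * L0 * dT
  dL = (3.6 x 10^-6) * 0.392 * 78 = 0.00011007 m
Convert to mm: 0.00011007 * 1000 = 0.1101 mm

0.1101 mm


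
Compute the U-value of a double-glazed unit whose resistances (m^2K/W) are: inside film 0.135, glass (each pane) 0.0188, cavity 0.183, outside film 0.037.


Total thermal resistance (series):
  R_total = R_in + R_glass + R_air + R_glass + R_out
  R_total = 0.135 + 0.0188 + 0.183 + 0.0188 + 0.037 = 0.3926 m^2K/W
U-value = 1 / R_total = 1 / 0.3926 = 2.547 W/m^2K

2.547 W/m^2K


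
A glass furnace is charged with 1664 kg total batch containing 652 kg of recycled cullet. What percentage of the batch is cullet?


Cullet ratio = (cullet mass / total batch mass) * 100
  Ratio = 652 / 1664 * 100 = 39.18%

39.18%


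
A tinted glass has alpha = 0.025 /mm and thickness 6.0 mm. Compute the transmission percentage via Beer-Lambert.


Beer-Lambert law: T = exp(-alpha * thickness)
  exponent = -0.025 * 6.0 = -0.15
  T = exp(-0.15) = 0.8607
  Percentage = 0.8607 * 100 = 86.07%

86.07%


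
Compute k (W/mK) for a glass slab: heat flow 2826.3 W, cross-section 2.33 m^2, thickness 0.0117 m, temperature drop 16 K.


Fourier's law rearranged: k = Q * t / (A * dT)
  Numerator = 2826.3 * 0.0117 = 33.06771
  Denominator = 2.33 * 16 = 37.28
  k = 33.06771 / 37.28 = 0.887 W/mK

0.887 W/mK


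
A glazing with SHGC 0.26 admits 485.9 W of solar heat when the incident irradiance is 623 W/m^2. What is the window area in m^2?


Rearrange Q = Area * SHGC * Irradiance:
  Area = Q / (SHGC * Irradiance)
  Area = 485.9 / (0.26 * 623) = 3.0 m^2

3.0 m^2


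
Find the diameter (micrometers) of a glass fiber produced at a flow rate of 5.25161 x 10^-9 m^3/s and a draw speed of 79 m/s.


Cross-sectional area from continuity:
  A = Q / v = 5.25161 x 10^-9 / 79 = 6.647608 x 10^-11 m^2
Diameter from circular cross-section:
  d = sqrt(4A / pi) * 10^6 (m -> um)
  d = sqrt(4 * 6.647608 x 10^-11 / pi) * 10^6 = 9.2 um

9.2 um


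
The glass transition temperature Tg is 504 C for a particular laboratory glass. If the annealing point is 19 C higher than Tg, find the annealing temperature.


The annealing temperature is Tg plus the offset:
  T_anneal = 504 + 19 = 523 C

523 C


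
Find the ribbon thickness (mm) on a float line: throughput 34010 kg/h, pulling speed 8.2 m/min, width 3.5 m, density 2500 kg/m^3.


Ribbon cross-section from mass balance:
  Volume rate = throughput / density = 34010 / 2500 = 13.604 m^3/h
  thickness = volume rate / (speed * 60 * width), i.e.
  thickness = throughput / (60 * speed * width * density) * 1000
  thickness = 34010 / (60 * 8.2 * 3.5 * 2500) * 1000 = 7.9 mm

7.9 mm


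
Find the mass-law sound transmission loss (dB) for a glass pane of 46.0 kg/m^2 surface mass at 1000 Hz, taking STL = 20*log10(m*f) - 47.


Mass law: STL = 20 * log10(m * f) - 47
  m * f = 46.0 * 1000 = 46000
  log10(46000) = 4.66276
  STL = 20 * 4.66276 - 47 = 93.2552 - 47 = 46.3 dB

46.3 dB


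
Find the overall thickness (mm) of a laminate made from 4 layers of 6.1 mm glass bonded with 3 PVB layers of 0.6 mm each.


Total thickness = glass contribution + PVB contribution
  Glass: 4 * 6.1 = 24.4 mm
  PVB: 3 * 0.6 = 1.8 mm
  Total = 24.4 + 1.8 = 26.2 mm

26.2 mm


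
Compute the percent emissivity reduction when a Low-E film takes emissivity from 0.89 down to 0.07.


Percentage reduction = (1 - coated/uncoated) * 100
  Ratio = 0.07 / 0.89 = 0.0787
  Reduction = (1 - 0.0787) * 100 = 92.1%

92.1%


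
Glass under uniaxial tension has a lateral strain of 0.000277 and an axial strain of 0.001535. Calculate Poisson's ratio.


Poisson's ratio: nu = lateral strain / axial strain
  nu = 0.000277 / 0.001535 = 0.1805

0.1805


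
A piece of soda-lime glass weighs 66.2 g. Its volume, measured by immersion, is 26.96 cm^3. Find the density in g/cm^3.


Use the definition of density:
  rho = mass / volume
  rho = 66.2 / 26.96 = 2.455 g/cm^3

2.455 g/cm^3


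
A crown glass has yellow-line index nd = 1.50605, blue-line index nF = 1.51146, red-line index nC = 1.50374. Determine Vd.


Abbe number formula: Vd = (nd - 1) / (nF - nC)
  nd - 1 = 1.50605 - 1 = 0.50605
  nF - nC = 1.51146 - 1.50374 = 0.00772
  Vd = 0.50605 / 0.00772 = 65.55

65.55


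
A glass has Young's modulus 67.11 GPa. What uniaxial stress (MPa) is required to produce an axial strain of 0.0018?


Rearrange E = sigma / epsilon:
  sigma = E * epsilon
  E (MPa) = 67.11 * 1000 = 67110
  sigma = 67110 * 0.0018 = 120.8 MPa

120.8 MPa


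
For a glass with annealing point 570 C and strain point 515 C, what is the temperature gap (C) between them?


Gap = T_anneal - T_strain:
  gap = 570 - 515 = 55 C

55 C


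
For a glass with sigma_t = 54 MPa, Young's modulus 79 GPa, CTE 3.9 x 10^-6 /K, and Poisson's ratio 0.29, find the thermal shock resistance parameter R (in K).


Thermal shock resistance: R = sigma * (1 - nu) / (E * alpha)
  Numerator = 54 * (1 - 0.29) = 38.34
  Denominator = 79 * 1000 * (3.9 x 10^-6) = 0.3081
  R = 38.34 / 0.3081 = 124.4 K

124.4 K


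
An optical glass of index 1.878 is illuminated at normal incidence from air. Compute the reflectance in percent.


Fresnel reflectance at normal incidence:
  R = ((n - 1)/(n + 1))^2
  (n - 1)/(n + 1) = (1.878 - 1)/(1.878 + 1) = 0.305073
  R = 0.305073^2 = 0.0930695
  R(%) = 0.0930695 * 100 = 9.307%

9.307%


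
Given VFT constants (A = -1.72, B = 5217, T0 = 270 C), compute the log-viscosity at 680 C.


VFT equation: log(eta) = A + B / (T - T0)
  T - T0 = 680 - 270 = 410
  B / (T - T0) = 5217 / 410 = 12.724
  log(eta) = -1.72 + 12.724 = 11.004

11.004


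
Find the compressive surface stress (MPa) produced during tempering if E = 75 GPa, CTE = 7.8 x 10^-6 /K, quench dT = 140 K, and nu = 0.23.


Tempering stress: sigma = E * alpha * dT / (1 - nu)
  E (MPa) = 75 * 1000 = 75000
  Numerator = 75000 * (7.8 x 10^-6) * 140 = 81.9
  Denominator = 1 - 0.23 = 0.77
  sigma = 81.9 / 0.77 = 106.4 MPa

106.4 MPa


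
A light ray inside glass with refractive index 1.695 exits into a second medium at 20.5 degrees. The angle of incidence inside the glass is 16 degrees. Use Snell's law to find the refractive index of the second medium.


Apply Snell's law: n1 * sin(theta1) = n2 * sin(theta2)
  n2 = n1 * sin(theta1) / sin(theta2)
  sin(16) = 0.275637
  sin(20.5) = 0.350207
  n2 = 1.695 * 0.275637 / 0.350207 = 1.3341

1.3341


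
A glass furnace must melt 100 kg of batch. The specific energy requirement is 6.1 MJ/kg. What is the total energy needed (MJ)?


Total energy = mass * specific energy
  E = 100 * 6.1 = 610 MJ

610 MJ


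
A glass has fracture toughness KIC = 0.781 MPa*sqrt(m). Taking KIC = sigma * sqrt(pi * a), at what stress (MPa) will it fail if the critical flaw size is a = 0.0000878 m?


Rearrange KIC = sigma * sqrt(pi * a):
  sigma = KIC / sqrt(pi * a)
  sqrt(pi * 0.0000878) = 0.016608
  sigma = 0.781 / 0.016608 = 47.03 MPa

47.03 MPa


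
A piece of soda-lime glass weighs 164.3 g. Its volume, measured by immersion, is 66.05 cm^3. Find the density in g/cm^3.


Use the definition of density:
  rho = mass / volume
  rho = 164.3 / 66.05 = 2.488 g/cm^3

2.488 g/cm^3


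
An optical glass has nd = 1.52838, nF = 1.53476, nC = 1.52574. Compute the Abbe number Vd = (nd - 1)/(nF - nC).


Abbe number formula: Vd = (nd - 1) / (nF - nC)
  nd - 1 = 1.52838 - 1 = 0.52838
  nF - nC = 1.53476 - 1.52574 = 0.00902
  Vd = 0.52838 / 0.00902 = 58.58

58.58


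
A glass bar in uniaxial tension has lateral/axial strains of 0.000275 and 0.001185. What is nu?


Poisson's ratio: nu = lateral strain / axial strain
  nu = 0.000275 / 0.001185 = 0.2321

0.2321


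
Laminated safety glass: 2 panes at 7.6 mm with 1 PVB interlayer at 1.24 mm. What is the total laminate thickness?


Total thickness = glass contribution + PVB contribution
  Glass: 2 * 7.6 = 15.2 mm
  PVB: 1 * 1.24 = 1.24 mm
  Total = 15.2 + 1.24 = 16.44 mm

16.44 mm


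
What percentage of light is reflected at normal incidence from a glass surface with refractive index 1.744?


Fresnel reflectance at normal incidence:
  R = ((n - 1)/(n + 1))^2
  (n - 1)/(n + 1) = (1.744 - 1)/(1.744 + 1) = 0.271137
  R = 0.271137^2 = 0.0735153
  R(%) = 0.0735153 * 100 = 7.352%

7.352%


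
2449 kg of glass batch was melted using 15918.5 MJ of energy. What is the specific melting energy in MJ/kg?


Rearrange E = m * s for s:
  s = E / m
  s = 15918.5 / 2449 = 6.5 MJ/kg

6.5 MJ/kg


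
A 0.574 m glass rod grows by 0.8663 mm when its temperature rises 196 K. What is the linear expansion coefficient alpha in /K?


Rearrange dL = alpha * L0 * dT for alpha:
  alpha = dL / (L0 * dT)
  alpha = (0.8663 / 1000) / (0.574 * 196) = 0.0000077 /K = 7.7 x 10^-6 /K

7.7 x 10^-6 /K


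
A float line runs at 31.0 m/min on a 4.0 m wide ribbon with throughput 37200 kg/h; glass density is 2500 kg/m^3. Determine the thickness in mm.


Ribbon cross-section from mass balance:
  Volume rate = throughput / density = 37200 / 2500 = 14.88 m^3/h
  thickness = volume rate / (speed * 60 * width), i.e.
  thickness = throughput / (60 * speed * width * density) * 1000
  thickness = 37200 / (60 * 31.0 * 4.0 * 2500) * 1000 = 2.0 mm

2.0 mm


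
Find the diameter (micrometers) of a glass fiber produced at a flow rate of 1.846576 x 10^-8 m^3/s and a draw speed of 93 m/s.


Cross-sectional area from continuity:
  A = Q / v = 1.846576 x 10^-8 / 93 = 1.985566 x 10^-10 m^2
Diameter from circular cross-section:
  d = sqrt(4A / pi) * 10^6 (m -> um)
  d = sqrt(4 * 1.985566 x 10^-10 / pi) * 10^6 = 15.9 um

15.9 um


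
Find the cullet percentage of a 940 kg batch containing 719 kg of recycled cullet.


Cullet ratio = (cullet mass / total batch mass) * 100
  Ratio = 719 / 940 * 100 = 76.49%

76.49%


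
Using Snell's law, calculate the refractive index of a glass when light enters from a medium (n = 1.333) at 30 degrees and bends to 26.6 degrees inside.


Apply Snell's law: n1 * sin(theta1) = n2 * sin(theta2)
  n2 = n1 * sin(theta1) / sin(theta2)
  sin(30) = 0.5
  sin(26.6) = 0.447759
  n2 = 1.333 * 0.5 / 0.447759 = 1.4885

1.4885


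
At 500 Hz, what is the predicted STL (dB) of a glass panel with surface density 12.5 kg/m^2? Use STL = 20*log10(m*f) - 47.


Mass law: STL = 20 * log10(m * f) - 47
  m * f = 12.5 * 500 = 6250
  log10(6250) = 3.79588
  STL = 20 * 3.79588 - 47 = 75.9176 - 47 = 28.9 dB

28.9 dB


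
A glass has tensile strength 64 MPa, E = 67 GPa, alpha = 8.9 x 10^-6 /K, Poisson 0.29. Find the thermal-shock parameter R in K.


Thermal shock resistance: R = sigma * (1 - nu) / (E * alpha)
  Numerator = 64 * (1 - 0.29) = 45.44
  Denominator = 67 * 1000 * (8.9 x 10^-6) = 0.5963
  R = 45.44 / 0.5963 = 76.2 K

76.2 K


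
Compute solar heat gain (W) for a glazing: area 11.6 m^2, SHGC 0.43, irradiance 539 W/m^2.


Solar heat gain: Q = Area * SHGC * Irradiance
  Q = 11.6 * 0.43 * 539 = 2688.5 W

2688.5 W


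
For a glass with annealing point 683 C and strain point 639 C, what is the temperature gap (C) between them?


Gap = T_anneal - T_strain:
  gap = 683 - 639 = 44 C

44 C


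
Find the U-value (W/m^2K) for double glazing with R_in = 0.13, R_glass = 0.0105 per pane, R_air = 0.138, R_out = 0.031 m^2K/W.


Total thermal resistance (series):
  R_total = R_in + R_glass + R_air + R_glass + R_out
  R_total = 0.13 + 0.0105 + 0.138 + 0.0105 + 0.031 = 0.32 m^2K/W
U-value = 1 / R_total = 1 / 0.32 = 3.125 W/m^2K

3.125 W/m^2K


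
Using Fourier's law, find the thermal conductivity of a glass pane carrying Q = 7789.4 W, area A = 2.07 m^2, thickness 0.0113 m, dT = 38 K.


Fourier's law rearranged: k = Q * t / (A * dT)
  Numerator = 7789.4 * 0.0113 = 88.02022
  Denominator = 2.07 * 38 = 78.66
  k = 88.02022 / 78.66 = 1.119 W/mK

1.119 W/mK


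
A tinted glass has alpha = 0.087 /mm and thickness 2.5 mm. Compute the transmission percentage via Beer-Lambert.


Beer-Lambert law: T = exp(-alpha * thickness)
  exponent = -0.087 * 2.5 = -0.2175
  T = exp(-0.2175) = 0.8045
  Percentage = 0.8045 * 100 = 80.45%

80.45%
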